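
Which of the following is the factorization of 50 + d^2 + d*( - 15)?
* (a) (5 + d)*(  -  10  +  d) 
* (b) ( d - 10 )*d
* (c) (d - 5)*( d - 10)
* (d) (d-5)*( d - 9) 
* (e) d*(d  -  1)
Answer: c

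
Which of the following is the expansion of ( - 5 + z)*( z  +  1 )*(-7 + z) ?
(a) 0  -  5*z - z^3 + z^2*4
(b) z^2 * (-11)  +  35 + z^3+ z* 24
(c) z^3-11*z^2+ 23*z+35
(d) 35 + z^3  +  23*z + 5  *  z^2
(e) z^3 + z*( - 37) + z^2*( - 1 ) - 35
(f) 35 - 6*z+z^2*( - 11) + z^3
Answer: c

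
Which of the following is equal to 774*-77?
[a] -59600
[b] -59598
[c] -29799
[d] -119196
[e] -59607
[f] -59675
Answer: b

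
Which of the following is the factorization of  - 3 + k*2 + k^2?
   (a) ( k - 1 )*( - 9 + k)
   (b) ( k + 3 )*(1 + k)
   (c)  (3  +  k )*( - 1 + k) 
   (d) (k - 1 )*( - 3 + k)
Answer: c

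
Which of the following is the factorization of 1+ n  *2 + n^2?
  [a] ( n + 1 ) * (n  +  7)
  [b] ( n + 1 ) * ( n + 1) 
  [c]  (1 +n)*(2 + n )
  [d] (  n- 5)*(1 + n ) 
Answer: b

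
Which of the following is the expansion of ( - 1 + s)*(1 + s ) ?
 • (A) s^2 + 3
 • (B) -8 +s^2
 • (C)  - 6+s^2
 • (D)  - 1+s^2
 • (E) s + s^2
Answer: D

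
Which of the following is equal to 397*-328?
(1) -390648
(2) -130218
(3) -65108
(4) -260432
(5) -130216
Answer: 5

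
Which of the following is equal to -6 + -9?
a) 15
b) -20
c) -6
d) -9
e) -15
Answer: e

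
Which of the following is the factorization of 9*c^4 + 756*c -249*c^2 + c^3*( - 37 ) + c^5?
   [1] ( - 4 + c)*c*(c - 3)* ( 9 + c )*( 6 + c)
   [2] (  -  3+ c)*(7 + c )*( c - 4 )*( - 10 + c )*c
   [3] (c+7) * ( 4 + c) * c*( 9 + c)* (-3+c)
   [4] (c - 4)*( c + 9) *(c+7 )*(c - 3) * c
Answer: 4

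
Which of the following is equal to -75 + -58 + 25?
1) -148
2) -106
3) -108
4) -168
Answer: 3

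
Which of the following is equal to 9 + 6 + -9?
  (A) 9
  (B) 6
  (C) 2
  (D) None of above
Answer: B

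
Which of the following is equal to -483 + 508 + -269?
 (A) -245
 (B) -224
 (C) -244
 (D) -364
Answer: C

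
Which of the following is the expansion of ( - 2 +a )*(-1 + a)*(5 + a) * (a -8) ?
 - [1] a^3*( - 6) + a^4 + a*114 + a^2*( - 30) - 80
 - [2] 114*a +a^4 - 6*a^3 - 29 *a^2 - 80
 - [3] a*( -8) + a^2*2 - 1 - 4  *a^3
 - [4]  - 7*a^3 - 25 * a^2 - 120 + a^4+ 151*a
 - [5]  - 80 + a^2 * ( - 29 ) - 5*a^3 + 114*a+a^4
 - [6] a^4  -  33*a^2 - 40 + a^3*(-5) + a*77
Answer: 2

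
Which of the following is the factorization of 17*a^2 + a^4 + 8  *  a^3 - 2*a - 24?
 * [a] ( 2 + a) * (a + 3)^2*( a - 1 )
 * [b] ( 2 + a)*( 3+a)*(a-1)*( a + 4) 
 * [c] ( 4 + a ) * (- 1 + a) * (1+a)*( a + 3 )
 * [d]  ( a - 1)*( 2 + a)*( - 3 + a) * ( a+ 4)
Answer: b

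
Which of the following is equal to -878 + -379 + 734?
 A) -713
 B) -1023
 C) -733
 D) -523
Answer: D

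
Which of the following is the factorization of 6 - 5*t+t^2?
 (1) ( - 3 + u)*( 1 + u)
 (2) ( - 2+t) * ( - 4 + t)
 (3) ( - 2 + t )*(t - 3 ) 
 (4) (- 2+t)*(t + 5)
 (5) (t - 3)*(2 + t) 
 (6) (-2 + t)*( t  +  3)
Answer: 3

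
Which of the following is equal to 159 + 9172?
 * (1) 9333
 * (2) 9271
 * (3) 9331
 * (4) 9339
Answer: 3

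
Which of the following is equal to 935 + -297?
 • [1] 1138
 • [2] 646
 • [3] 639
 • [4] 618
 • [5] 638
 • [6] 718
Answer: 5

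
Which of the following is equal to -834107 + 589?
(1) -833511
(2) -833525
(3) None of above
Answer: 3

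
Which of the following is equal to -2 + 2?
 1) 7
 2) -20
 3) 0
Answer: 3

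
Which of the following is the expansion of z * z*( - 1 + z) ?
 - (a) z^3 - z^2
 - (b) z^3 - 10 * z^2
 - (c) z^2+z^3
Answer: a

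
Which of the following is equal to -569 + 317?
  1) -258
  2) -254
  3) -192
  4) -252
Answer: 4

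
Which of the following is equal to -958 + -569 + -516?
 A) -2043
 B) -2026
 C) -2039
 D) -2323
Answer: A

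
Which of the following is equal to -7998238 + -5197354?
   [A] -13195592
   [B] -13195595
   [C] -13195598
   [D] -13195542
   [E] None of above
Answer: A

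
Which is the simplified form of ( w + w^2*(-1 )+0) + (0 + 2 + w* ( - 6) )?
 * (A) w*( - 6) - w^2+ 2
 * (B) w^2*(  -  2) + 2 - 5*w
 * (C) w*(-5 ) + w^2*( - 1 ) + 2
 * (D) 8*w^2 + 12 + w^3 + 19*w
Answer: C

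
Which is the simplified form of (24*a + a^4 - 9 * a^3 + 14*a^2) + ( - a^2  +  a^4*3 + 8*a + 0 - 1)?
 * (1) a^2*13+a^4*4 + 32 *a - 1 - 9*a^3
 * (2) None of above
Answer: 1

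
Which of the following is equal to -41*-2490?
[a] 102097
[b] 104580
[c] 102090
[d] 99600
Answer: c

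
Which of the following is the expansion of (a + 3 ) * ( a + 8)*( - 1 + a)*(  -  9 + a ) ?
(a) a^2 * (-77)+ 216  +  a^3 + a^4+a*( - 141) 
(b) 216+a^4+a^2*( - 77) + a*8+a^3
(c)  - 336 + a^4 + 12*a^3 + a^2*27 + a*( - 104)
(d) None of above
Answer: a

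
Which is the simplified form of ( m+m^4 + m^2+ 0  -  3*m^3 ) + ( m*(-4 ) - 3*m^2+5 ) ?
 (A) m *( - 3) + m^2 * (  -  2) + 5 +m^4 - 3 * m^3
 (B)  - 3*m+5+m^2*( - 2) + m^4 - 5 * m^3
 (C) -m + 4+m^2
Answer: A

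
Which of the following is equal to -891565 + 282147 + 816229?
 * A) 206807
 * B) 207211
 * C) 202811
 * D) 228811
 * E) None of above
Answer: E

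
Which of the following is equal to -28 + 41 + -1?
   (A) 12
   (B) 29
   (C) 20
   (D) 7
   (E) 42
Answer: A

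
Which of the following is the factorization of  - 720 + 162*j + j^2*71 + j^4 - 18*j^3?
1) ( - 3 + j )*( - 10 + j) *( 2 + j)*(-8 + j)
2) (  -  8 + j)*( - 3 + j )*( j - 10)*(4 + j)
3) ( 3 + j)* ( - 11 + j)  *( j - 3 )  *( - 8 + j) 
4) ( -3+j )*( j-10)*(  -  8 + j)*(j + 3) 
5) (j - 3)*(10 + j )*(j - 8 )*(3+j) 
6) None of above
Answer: 4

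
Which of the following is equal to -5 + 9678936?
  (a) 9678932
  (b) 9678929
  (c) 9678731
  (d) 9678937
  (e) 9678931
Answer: e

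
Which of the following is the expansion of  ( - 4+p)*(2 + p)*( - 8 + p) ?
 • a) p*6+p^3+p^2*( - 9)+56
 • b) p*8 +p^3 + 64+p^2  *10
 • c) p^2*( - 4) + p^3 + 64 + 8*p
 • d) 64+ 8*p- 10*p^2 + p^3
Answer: d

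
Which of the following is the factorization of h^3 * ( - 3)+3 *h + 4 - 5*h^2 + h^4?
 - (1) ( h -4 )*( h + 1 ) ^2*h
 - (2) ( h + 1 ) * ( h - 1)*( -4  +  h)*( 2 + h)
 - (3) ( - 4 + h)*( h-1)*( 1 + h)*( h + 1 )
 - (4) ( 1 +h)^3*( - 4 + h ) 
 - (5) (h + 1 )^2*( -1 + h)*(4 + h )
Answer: 3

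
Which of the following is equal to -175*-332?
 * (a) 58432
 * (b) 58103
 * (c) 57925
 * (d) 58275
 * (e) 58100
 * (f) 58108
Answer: e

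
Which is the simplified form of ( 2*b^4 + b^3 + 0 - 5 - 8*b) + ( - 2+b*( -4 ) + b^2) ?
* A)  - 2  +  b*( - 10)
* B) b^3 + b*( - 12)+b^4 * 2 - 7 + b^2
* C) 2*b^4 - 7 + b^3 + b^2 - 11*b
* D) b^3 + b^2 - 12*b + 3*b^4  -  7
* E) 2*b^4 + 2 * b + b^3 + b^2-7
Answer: B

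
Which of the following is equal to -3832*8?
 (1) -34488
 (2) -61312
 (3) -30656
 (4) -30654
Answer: 3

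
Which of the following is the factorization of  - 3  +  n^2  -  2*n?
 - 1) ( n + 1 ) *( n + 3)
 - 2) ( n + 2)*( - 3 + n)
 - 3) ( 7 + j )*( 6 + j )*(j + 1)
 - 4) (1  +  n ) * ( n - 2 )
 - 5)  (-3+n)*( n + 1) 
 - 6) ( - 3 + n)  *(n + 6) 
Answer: 5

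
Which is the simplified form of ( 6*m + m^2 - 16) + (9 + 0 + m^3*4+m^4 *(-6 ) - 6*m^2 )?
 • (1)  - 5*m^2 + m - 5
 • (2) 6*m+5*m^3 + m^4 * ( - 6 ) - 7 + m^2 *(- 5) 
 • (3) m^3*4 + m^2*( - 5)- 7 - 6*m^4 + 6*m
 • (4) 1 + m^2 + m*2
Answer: 3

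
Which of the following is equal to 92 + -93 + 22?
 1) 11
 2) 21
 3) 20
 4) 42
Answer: 2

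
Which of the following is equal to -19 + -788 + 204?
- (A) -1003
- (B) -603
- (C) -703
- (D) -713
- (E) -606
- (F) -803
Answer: B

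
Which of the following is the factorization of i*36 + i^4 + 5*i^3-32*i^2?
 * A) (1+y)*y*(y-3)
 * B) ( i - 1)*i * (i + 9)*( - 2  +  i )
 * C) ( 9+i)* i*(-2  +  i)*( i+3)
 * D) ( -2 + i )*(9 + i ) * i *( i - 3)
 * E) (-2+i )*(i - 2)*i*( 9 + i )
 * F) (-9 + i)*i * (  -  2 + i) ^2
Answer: E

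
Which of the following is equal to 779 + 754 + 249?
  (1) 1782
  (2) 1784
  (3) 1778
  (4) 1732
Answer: 1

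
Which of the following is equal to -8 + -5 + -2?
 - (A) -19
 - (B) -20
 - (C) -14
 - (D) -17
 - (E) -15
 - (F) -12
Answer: E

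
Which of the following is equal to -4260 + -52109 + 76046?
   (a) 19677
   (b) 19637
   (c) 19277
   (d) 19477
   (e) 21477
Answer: a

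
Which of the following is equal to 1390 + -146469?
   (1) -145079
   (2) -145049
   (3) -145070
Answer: 1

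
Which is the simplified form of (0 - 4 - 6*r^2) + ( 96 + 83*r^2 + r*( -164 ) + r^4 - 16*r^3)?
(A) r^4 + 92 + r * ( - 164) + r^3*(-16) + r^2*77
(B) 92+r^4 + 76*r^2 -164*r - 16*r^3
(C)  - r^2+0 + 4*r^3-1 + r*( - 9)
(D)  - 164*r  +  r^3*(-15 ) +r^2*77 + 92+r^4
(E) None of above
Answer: A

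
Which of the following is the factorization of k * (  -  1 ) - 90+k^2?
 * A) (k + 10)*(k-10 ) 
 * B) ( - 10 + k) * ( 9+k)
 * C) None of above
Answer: B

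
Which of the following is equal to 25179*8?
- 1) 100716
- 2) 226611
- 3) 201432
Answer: 3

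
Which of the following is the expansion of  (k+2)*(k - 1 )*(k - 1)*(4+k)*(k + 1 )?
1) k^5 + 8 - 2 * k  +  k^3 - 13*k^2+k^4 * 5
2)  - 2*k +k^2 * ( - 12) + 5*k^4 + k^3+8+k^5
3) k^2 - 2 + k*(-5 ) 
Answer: 1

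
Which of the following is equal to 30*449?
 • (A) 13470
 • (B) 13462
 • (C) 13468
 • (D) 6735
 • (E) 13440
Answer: A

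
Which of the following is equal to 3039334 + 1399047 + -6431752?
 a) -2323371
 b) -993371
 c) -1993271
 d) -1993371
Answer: d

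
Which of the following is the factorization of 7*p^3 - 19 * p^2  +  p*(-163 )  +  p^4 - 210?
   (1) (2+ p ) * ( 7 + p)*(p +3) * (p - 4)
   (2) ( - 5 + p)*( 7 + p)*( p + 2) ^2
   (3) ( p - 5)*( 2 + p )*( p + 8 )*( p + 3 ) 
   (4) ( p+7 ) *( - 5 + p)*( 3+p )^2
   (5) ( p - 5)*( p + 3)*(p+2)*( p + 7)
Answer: 5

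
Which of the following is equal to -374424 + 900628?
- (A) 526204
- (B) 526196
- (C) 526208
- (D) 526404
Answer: A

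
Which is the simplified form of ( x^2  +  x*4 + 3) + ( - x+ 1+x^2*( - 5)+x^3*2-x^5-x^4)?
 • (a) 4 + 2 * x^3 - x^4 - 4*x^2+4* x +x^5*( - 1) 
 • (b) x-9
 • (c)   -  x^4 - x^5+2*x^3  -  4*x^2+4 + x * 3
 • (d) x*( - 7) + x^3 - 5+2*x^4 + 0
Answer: c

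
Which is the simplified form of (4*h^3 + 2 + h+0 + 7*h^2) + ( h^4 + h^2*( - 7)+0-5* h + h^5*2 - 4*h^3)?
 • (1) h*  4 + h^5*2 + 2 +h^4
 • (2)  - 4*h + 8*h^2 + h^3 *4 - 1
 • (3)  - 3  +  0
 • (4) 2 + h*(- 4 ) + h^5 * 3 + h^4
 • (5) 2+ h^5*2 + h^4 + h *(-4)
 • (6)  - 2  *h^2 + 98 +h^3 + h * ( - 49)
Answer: 5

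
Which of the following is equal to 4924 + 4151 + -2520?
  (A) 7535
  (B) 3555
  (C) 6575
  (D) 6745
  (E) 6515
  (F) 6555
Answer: F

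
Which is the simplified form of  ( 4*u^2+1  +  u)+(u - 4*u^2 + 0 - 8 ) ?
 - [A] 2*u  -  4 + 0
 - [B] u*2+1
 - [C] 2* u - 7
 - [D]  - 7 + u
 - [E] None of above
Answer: C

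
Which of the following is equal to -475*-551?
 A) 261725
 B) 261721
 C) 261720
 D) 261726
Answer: A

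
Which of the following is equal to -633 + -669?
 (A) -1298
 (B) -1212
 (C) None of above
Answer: C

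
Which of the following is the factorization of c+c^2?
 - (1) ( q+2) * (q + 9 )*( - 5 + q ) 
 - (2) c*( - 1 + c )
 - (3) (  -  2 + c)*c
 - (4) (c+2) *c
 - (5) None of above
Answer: 5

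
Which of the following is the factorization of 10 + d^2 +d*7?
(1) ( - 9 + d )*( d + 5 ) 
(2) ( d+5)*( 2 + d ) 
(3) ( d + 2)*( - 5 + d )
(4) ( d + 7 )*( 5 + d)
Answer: 2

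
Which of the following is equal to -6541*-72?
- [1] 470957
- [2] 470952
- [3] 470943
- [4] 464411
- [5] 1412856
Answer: 2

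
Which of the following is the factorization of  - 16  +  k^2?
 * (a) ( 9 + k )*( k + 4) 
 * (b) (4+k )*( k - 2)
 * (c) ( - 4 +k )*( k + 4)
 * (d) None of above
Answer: c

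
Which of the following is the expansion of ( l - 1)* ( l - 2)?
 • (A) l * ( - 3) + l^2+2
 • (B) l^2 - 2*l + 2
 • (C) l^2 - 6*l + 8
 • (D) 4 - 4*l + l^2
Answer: A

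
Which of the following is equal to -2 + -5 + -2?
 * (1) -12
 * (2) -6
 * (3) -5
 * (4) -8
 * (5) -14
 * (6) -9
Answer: 6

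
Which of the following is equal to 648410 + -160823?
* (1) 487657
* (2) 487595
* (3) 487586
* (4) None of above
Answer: 4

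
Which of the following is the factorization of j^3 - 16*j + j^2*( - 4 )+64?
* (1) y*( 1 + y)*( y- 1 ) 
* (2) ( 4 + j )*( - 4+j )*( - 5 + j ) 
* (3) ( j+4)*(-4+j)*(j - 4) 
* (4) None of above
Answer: 3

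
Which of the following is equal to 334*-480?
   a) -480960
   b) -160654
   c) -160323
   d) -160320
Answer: d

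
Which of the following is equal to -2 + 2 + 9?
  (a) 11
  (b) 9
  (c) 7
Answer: b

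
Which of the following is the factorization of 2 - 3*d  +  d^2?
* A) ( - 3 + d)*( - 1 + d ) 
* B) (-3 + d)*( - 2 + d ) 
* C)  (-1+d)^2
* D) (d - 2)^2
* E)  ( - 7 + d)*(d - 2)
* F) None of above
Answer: F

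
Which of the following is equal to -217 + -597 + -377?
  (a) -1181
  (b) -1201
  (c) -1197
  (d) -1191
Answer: d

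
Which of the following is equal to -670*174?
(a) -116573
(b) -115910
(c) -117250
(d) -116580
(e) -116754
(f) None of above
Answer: d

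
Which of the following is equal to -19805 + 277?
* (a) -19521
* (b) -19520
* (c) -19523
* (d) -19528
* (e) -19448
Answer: d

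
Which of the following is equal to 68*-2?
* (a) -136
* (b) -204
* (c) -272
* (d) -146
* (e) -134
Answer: a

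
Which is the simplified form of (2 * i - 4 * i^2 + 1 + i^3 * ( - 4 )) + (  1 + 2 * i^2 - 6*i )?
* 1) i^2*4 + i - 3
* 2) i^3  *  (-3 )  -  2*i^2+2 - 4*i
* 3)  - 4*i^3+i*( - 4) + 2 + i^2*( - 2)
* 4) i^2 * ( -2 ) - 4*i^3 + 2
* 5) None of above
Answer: 3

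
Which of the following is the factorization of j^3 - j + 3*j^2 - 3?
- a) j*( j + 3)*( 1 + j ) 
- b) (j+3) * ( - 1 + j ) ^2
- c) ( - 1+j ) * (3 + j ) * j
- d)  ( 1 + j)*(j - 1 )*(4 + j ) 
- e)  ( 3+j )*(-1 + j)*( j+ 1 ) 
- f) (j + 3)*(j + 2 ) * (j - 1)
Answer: e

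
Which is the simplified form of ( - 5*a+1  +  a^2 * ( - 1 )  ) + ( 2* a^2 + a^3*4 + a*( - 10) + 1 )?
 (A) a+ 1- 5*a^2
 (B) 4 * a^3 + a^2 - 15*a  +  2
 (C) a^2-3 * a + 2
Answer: B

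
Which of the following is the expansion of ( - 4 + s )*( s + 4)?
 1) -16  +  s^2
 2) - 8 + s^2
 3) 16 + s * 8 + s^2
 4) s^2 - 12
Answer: 1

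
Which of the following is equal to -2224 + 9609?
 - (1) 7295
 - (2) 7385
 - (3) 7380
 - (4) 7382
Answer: 2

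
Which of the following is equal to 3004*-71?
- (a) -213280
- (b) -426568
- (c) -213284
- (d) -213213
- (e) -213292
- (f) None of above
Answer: c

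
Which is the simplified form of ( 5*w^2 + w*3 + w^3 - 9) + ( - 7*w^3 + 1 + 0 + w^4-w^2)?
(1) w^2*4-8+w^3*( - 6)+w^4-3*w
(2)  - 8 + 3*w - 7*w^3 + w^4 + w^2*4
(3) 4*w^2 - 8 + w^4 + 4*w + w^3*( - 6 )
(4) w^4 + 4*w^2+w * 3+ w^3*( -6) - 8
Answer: 4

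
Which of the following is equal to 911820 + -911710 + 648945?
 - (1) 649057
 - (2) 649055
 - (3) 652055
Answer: 2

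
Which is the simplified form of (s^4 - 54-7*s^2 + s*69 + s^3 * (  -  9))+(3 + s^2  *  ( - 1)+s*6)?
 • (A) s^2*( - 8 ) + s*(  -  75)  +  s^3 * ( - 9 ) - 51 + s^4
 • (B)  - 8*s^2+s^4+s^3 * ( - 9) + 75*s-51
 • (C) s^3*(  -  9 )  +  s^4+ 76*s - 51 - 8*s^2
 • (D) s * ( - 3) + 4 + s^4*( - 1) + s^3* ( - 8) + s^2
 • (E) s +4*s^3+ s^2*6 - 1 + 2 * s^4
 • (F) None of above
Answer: B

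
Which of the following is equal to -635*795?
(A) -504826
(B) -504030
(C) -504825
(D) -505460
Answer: C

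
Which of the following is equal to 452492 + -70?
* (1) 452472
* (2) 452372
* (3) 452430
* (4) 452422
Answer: 4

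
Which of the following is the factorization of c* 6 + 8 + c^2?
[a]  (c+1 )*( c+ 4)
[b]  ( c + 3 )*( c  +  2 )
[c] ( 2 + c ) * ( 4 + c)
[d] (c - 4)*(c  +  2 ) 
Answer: c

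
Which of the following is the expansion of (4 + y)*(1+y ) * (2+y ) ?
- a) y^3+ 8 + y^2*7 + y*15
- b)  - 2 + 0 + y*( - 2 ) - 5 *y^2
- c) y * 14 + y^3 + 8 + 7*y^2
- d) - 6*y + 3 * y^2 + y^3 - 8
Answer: c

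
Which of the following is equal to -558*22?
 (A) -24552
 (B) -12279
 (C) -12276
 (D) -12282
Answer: C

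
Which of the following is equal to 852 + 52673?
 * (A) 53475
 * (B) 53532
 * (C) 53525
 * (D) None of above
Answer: C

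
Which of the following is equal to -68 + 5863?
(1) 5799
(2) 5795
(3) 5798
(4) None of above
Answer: 2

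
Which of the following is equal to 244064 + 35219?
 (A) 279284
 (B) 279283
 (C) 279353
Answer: B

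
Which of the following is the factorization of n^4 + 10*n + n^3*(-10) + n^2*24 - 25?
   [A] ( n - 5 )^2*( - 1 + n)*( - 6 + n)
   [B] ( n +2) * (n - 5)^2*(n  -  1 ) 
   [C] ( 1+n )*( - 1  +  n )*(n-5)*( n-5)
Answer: C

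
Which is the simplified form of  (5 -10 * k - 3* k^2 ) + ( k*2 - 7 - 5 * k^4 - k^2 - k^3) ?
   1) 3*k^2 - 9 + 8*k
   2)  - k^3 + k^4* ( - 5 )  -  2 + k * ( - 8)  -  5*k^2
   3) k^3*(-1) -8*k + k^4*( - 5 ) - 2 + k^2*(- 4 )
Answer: 3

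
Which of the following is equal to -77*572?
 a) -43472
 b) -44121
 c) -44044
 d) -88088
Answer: c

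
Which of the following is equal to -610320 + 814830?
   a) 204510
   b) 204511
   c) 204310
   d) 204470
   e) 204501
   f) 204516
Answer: a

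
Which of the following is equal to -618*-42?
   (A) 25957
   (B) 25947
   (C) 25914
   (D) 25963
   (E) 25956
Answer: E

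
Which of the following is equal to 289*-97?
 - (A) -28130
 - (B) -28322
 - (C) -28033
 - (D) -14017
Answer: C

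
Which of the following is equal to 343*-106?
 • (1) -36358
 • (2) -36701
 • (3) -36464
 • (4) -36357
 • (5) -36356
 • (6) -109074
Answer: 1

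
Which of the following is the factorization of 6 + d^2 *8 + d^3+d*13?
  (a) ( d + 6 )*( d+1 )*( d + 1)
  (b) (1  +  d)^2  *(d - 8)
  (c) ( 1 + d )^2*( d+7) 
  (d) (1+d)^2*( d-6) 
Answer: a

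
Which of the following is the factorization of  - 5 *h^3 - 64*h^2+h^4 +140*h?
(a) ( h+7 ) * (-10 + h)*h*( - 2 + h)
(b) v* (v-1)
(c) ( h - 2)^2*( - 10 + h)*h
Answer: a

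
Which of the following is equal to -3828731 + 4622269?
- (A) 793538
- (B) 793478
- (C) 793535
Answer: A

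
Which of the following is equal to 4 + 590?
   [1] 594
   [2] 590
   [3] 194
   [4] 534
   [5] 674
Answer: 1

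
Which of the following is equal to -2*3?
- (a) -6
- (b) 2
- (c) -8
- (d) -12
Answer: a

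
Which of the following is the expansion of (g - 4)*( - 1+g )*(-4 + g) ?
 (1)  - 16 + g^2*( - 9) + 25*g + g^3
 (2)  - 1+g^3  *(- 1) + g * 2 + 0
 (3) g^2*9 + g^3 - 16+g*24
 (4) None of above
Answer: 4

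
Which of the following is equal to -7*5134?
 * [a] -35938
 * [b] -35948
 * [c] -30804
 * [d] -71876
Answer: a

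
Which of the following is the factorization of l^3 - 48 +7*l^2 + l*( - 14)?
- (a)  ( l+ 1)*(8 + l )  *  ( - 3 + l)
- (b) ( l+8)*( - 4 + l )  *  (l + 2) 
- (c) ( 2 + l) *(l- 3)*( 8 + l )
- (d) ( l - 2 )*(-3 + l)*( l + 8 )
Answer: c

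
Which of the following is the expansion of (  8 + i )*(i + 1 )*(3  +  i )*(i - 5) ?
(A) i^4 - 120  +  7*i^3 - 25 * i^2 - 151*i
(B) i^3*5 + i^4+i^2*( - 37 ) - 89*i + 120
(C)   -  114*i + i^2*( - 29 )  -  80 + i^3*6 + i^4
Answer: A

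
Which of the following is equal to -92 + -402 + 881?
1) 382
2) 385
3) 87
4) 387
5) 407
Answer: 4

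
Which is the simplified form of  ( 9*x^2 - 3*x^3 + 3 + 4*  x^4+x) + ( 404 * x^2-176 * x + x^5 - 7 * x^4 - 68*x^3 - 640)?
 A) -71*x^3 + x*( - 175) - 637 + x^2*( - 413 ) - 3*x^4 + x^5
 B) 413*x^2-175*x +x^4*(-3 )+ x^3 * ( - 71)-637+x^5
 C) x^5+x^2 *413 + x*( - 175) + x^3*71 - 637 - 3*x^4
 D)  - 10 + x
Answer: B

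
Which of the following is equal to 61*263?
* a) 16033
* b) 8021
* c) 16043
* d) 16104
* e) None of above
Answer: c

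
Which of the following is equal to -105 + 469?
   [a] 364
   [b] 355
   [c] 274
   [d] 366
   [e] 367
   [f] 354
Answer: a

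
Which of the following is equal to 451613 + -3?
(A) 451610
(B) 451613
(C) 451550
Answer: A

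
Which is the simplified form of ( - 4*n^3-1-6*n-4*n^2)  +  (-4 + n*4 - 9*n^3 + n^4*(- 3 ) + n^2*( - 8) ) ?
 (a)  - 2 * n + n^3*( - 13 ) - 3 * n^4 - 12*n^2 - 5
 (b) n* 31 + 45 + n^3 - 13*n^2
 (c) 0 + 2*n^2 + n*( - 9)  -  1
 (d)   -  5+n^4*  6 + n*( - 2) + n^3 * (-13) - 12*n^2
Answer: a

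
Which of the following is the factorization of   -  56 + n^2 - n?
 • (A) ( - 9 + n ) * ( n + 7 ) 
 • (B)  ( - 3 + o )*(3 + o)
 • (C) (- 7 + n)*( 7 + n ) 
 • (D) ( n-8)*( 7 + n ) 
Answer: D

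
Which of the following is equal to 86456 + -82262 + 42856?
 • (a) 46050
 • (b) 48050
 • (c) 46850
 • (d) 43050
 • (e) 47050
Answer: e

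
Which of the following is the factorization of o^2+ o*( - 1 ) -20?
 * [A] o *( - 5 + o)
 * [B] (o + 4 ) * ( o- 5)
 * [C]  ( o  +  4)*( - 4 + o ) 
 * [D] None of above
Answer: B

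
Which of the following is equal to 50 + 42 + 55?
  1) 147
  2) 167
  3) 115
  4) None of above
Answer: 1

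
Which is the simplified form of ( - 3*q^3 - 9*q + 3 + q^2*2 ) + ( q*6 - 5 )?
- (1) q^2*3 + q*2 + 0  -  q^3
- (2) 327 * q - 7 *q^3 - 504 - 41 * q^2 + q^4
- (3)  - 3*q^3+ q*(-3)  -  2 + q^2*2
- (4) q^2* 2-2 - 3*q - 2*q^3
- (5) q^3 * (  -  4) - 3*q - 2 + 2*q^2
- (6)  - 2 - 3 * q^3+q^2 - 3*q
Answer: 3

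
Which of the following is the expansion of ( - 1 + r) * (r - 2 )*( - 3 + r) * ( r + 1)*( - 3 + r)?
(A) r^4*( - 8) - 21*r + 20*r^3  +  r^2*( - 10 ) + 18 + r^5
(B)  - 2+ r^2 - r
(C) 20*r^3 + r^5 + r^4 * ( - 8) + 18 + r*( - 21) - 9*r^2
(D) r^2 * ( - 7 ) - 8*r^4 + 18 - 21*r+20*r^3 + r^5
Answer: A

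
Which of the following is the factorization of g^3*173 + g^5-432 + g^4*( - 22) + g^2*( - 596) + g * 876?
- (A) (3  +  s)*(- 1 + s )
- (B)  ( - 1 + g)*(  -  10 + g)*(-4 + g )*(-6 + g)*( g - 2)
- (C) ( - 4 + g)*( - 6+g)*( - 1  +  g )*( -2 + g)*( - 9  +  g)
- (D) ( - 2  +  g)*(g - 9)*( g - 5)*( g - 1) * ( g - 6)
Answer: C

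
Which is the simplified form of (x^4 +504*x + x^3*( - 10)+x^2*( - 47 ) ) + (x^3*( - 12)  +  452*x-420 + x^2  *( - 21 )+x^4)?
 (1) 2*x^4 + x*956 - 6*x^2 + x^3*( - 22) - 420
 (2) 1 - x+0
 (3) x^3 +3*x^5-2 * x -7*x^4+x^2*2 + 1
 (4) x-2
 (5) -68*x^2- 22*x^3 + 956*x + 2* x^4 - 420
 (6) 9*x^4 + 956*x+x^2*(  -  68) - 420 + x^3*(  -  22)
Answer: 5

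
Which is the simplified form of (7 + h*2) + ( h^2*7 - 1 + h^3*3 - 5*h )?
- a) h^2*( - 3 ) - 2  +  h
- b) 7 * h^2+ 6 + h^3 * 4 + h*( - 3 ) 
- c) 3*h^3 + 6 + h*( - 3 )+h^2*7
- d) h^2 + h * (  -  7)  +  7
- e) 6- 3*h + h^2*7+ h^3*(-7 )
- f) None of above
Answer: c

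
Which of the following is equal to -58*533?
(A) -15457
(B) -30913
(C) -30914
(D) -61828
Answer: C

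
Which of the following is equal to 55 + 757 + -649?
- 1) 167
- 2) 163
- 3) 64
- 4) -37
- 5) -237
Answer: 2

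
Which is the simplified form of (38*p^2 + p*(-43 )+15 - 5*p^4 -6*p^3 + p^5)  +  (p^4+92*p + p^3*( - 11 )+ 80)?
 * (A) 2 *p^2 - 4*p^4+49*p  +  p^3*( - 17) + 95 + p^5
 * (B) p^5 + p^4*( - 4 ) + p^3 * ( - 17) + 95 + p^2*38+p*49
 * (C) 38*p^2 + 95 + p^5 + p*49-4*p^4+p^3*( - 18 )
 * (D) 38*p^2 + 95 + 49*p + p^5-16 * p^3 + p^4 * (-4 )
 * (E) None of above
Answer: B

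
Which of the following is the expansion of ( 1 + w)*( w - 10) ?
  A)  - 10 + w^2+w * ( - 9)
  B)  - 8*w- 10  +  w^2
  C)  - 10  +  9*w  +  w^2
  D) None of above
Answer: A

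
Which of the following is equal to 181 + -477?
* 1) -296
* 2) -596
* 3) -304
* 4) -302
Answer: 1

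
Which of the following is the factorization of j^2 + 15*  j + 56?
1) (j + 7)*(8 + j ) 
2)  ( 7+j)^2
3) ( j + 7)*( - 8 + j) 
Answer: 1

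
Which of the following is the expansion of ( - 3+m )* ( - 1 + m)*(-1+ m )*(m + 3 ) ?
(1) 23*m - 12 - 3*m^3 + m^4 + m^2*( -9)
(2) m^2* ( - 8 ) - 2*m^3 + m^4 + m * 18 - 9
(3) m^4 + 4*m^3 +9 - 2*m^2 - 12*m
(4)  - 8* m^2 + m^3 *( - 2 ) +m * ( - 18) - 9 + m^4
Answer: 2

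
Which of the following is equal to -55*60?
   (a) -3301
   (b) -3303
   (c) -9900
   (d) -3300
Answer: d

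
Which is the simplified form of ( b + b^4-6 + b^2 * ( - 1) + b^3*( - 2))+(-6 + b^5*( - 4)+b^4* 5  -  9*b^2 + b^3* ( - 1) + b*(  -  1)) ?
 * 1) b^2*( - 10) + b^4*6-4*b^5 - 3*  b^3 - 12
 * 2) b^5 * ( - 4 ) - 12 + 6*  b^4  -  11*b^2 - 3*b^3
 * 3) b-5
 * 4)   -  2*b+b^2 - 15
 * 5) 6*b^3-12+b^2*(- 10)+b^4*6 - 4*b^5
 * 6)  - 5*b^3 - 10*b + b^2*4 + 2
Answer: 1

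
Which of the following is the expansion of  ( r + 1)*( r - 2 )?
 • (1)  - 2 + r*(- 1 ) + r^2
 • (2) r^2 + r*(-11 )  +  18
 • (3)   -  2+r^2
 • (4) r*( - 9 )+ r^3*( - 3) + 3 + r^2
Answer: 1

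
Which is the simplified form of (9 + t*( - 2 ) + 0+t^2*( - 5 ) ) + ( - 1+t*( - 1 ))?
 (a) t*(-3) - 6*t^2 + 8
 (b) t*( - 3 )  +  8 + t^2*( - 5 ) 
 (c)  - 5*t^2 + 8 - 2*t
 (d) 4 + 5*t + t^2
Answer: b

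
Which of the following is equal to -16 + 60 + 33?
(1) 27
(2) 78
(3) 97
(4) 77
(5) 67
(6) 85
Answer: 4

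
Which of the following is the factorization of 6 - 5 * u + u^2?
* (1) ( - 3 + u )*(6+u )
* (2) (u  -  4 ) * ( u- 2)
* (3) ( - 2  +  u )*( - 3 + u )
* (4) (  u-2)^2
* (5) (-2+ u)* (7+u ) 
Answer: 3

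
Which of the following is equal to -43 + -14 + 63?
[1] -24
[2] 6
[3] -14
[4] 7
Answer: 2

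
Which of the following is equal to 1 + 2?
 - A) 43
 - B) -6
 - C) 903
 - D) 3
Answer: D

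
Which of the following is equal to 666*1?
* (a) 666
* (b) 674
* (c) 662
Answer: a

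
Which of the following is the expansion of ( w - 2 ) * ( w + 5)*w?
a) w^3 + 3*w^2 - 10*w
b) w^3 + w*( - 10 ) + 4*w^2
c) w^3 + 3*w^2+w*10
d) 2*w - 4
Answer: a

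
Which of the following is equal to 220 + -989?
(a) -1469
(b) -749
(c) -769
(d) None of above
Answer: c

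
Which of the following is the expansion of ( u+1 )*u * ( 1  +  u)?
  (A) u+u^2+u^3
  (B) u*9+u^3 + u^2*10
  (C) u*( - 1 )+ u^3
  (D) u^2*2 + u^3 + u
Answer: D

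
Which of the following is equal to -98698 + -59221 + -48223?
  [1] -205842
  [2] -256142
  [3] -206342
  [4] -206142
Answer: 4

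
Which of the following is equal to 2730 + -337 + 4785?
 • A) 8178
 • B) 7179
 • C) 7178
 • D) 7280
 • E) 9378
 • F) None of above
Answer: C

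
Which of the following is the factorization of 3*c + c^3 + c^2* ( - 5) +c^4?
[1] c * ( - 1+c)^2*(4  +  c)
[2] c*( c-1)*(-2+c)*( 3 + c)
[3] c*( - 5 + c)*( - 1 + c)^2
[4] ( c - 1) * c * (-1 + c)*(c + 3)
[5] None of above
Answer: 4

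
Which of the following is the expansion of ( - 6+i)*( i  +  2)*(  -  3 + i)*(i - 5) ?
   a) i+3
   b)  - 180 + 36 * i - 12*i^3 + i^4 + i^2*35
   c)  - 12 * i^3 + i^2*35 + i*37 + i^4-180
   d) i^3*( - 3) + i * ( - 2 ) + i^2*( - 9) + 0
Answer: b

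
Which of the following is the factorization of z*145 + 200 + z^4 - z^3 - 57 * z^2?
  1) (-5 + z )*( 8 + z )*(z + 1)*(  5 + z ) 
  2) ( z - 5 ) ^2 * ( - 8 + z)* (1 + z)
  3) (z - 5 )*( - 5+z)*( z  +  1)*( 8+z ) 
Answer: 3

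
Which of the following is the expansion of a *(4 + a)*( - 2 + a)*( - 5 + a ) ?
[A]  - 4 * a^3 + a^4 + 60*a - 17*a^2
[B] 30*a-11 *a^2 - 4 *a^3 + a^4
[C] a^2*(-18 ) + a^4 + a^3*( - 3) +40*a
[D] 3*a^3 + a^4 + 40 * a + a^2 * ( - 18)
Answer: C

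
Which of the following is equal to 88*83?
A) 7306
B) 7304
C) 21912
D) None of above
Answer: B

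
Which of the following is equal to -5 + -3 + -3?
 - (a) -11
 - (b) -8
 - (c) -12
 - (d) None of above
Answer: a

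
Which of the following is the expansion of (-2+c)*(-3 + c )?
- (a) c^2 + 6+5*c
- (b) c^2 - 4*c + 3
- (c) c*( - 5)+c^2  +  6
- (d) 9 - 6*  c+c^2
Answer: c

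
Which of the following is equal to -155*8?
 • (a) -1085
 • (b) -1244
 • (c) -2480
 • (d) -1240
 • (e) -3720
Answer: d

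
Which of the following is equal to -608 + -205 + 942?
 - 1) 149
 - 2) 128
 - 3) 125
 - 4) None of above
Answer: 4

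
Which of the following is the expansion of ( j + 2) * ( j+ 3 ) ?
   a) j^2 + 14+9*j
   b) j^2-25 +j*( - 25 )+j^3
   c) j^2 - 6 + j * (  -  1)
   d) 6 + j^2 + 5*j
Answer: d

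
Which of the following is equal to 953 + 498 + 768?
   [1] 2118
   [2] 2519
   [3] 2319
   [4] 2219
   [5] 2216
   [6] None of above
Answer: 4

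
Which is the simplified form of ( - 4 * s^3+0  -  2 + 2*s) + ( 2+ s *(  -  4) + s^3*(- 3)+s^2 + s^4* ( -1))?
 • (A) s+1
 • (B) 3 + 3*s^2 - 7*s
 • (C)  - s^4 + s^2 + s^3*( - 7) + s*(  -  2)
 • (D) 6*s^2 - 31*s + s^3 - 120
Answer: C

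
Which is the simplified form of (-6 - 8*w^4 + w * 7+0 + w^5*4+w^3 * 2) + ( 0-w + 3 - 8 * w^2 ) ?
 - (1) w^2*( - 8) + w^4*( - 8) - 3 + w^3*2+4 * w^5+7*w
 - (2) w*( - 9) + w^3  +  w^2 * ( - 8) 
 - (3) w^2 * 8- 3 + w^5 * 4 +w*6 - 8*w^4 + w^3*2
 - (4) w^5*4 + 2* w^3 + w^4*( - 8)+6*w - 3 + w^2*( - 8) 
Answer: 4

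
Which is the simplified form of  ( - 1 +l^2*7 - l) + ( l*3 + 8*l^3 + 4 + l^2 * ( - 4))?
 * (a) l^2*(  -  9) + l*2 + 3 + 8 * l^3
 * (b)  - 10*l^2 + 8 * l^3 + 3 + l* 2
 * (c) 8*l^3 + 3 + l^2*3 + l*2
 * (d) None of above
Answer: c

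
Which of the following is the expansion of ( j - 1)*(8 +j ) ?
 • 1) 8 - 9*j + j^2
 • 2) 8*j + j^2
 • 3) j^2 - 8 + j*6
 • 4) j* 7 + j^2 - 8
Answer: 4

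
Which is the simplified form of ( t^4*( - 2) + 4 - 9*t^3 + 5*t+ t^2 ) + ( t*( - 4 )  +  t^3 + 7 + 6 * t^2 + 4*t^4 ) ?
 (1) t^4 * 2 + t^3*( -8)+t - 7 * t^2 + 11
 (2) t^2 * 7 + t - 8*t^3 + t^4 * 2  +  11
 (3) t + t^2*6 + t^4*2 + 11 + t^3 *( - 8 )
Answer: 2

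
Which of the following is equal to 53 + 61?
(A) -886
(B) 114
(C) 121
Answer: B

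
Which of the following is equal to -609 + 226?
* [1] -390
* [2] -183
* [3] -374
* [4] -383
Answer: 4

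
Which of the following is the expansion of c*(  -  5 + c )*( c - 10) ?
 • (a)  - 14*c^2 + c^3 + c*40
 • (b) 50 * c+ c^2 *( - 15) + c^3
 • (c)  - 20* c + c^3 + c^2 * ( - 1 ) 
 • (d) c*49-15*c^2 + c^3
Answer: b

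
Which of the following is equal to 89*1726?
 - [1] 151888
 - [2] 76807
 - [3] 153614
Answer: 3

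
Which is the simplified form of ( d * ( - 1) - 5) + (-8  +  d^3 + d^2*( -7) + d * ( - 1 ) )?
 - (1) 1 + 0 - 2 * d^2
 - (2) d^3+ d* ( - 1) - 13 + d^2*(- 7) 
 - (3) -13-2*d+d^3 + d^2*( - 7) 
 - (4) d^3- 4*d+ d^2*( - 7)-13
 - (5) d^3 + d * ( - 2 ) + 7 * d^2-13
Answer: 3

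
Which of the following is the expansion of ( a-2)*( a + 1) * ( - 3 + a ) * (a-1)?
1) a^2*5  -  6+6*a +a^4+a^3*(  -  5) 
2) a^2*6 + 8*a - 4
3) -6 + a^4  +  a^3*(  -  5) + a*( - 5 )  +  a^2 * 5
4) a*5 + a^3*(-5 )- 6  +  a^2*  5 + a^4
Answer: 4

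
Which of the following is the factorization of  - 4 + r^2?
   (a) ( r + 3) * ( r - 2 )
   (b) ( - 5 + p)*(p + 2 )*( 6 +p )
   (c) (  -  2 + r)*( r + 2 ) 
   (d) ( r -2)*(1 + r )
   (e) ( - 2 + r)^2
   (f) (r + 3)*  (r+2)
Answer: c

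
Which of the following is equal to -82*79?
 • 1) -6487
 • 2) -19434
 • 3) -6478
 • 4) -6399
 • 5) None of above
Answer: 3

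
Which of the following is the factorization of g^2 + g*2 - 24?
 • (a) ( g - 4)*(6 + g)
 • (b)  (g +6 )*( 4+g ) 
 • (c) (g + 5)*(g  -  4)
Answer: a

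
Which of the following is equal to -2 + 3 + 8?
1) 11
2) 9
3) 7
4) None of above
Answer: 2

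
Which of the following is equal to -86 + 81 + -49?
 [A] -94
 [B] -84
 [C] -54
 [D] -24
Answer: C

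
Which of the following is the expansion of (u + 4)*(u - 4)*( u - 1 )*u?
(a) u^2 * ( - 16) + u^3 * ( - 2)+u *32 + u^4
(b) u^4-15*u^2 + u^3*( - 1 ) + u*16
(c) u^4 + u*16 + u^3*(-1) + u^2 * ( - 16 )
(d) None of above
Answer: c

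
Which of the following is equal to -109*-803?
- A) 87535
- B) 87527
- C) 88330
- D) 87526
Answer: B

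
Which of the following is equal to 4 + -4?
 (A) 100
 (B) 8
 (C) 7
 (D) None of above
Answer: D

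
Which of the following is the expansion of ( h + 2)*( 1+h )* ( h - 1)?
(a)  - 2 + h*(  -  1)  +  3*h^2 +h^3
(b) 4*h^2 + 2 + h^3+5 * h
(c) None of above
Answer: c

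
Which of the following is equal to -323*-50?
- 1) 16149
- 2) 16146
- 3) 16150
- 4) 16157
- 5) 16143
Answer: 3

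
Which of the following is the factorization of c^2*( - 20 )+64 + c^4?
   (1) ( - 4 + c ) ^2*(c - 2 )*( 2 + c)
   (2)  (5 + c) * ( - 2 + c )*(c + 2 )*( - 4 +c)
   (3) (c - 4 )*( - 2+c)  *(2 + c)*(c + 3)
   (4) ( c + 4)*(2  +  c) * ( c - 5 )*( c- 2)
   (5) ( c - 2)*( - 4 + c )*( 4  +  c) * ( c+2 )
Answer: 5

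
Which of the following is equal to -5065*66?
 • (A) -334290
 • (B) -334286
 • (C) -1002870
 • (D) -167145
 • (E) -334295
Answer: A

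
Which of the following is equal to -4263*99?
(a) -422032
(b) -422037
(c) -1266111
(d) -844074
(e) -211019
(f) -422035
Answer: b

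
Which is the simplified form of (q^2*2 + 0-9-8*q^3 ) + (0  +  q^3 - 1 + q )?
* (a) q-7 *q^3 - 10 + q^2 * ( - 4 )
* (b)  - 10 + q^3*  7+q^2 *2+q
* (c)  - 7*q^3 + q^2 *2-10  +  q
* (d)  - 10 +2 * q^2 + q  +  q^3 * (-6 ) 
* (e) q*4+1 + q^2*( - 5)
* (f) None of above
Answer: c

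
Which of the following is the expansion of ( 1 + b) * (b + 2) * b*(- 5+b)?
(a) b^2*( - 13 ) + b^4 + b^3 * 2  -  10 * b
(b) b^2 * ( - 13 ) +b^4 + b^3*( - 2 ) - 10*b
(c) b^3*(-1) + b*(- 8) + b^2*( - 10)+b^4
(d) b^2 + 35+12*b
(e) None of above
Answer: b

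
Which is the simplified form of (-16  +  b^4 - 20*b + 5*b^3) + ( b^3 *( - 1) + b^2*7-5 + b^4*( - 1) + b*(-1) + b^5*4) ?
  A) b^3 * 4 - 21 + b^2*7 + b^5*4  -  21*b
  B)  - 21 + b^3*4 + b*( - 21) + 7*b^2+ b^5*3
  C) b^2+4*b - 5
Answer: A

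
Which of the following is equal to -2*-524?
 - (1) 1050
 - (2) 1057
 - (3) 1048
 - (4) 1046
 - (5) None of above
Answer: 3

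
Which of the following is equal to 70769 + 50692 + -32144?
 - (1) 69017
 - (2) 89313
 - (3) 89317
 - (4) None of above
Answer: 3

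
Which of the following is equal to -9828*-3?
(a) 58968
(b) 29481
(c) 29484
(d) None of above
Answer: c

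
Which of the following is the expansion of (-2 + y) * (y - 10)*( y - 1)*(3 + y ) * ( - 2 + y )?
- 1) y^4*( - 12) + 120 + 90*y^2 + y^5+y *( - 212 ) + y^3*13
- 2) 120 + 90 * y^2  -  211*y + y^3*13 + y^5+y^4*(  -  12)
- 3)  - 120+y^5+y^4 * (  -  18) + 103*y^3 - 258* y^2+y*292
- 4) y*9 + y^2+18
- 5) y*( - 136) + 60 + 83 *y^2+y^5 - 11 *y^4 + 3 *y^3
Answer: 1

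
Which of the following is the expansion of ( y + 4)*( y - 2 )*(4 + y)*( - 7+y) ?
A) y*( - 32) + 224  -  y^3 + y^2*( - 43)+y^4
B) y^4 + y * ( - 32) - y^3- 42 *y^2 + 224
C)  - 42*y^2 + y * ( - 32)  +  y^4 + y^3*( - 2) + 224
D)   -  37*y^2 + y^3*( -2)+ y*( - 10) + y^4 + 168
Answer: B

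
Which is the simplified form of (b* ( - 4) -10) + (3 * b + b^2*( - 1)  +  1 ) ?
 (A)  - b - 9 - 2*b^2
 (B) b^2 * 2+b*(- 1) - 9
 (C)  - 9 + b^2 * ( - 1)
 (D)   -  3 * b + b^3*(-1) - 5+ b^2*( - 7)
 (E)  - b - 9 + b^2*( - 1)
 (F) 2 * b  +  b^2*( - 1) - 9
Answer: E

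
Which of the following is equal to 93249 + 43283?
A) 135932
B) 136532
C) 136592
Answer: B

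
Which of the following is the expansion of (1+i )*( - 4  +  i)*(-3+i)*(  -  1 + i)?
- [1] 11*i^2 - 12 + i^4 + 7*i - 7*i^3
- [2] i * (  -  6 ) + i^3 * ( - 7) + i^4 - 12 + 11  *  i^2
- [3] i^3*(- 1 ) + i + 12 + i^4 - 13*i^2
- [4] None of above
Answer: 1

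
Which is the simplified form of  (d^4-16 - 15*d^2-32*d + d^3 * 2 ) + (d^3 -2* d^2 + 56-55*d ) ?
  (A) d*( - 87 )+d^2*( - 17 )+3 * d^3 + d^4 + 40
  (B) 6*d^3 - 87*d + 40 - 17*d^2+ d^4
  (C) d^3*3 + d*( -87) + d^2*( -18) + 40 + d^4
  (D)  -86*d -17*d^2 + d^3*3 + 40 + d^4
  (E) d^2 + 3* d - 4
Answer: A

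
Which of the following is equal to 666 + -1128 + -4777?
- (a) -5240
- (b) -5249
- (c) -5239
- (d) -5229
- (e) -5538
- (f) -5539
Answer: c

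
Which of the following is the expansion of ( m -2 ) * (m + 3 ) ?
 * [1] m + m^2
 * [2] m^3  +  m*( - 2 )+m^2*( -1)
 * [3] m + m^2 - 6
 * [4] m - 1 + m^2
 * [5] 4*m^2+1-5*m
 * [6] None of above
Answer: 3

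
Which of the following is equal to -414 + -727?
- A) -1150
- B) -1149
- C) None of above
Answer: C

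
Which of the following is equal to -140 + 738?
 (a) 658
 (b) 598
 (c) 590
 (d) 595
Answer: b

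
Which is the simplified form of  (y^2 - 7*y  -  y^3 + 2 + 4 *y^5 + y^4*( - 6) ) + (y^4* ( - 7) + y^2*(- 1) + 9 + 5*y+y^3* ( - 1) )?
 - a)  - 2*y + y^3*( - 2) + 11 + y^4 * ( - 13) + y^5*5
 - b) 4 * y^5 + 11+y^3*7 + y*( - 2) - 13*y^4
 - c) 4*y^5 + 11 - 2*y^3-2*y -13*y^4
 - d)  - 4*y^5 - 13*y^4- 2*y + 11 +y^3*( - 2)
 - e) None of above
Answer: c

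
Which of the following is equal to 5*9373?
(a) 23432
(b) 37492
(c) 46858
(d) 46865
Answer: d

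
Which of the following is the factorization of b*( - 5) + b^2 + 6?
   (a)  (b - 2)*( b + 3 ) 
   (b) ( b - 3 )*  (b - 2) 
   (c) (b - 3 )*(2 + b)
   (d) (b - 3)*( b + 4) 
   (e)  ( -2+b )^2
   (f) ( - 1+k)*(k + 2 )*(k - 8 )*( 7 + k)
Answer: b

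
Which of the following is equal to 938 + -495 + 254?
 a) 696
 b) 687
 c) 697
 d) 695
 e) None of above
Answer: c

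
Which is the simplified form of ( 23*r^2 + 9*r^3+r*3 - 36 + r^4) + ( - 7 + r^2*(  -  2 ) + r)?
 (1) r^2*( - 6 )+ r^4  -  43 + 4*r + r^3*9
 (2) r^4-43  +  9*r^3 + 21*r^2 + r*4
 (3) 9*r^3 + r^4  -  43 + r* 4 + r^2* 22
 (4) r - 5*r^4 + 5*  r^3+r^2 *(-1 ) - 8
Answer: 2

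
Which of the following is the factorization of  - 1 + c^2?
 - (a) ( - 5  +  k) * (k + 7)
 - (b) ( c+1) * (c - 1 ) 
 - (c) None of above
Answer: b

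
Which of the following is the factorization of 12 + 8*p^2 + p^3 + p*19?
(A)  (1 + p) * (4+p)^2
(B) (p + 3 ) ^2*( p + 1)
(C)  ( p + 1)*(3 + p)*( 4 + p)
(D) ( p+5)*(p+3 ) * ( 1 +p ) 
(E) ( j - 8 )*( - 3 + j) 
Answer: C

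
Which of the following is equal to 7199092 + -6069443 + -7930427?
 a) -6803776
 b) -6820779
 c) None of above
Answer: c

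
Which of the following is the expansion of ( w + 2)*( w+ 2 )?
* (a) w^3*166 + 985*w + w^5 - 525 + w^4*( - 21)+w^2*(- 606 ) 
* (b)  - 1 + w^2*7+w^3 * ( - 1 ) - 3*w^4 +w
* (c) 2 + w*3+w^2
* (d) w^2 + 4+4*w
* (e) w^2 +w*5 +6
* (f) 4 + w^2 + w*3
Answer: d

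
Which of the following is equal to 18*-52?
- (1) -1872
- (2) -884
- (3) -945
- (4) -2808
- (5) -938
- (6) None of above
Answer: 6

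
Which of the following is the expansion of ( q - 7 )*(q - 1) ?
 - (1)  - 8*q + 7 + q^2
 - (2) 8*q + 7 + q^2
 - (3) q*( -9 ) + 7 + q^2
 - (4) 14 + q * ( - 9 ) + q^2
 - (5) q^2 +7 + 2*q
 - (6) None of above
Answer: 1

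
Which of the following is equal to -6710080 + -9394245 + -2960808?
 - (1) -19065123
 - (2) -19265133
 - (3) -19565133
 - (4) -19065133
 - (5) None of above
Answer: 4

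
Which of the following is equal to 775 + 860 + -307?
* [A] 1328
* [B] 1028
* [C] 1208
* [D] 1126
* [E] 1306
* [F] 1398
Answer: A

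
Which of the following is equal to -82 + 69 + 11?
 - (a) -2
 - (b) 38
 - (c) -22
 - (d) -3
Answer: a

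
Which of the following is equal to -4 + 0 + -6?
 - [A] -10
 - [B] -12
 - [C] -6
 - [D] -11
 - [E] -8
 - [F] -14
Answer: A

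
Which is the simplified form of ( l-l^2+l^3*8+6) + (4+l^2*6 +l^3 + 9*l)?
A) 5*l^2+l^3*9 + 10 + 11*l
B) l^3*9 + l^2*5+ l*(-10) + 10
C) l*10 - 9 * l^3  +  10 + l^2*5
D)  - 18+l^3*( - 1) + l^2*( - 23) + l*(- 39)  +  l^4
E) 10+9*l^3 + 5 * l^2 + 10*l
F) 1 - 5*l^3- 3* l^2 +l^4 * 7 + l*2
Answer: E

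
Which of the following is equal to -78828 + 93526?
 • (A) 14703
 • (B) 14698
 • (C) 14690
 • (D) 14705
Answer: B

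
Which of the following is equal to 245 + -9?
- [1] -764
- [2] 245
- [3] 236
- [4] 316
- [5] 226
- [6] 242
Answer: 3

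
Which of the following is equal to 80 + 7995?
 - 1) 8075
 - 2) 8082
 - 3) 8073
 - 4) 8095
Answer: 1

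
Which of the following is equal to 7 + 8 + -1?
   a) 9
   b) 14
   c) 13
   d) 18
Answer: b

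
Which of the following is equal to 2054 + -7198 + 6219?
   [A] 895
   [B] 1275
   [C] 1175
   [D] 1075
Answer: D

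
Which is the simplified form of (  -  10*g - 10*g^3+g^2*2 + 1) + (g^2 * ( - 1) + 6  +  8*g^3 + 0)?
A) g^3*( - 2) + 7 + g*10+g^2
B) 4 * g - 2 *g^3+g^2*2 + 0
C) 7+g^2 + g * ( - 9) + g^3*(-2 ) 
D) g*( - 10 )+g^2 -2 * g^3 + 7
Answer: D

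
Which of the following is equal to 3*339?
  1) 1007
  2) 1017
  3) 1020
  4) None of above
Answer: 2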